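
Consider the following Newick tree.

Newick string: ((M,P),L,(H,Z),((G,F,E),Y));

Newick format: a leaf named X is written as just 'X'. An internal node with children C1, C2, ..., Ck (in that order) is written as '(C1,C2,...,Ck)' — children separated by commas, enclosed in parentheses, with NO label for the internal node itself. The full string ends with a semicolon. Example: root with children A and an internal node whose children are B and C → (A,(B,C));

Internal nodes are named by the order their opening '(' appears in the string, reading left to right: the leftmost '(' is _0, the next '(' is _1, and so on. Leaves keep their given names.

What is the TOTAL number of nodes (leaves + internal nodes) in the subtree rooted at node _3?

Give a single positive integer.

Answer: 6

Derivation:
Newick: ((M,P),L,(H,Z),((G,F,E),Y));
Locate _3: it is the '(' at position 15 (the 4th '(' reading left to right).
Query: subtree rooted at _3
_3: subtree_size = 1 + 5
  _4: subtree_size = 1 + 3
    G: subtree_size = 1 + 0
    F: subtree_size = 1 + 0
    E: subtree_size = 1 + 0
  Y: subtree_size = 1 + 0
Total subtree size of _3: 6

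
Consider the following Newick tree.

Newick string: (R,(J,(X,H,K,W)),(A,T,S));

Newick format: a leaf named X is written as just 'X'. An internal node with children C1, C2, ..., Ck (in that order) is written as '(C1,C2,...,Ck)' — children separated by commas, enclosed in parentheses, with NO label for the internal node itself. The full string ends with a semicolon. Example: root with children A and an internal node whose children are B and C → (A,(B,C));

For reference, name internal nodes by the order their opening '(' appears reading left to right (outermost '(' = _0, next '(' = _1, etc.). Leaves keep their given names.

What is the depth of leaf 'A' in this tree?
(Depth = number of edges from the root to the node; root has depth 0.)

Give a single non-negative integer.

Answer: 2

Derivation:
Newick: (R,(J,(X,H,K,W)),(A,T,S));
Naming internals by '(' encounter order: outermost '(' = _0, next = _1, ...
Query node: A
Path from root: _0 -> _3 -> A
Depth of A: 2 (number of edges from root)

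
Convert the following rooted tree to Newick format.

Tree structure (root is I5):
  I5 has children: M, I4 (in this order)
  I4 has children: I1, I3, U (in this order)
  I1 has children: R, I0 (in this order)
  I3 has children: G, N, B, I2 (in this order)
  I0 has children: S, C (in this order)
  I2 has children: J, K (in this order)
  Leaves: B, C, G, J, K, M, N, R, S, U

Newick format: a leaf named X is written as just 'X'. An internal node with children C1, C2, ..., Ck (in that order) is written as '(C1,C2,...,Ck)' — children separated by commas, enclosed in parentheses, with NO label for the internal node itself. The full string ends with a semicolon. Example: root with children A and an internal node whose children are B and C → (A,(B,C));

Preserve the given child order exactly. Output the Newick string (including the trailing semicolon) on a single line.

internal I5 with children ['M', 'I4']
  leaf 'M' → 'M'
  internal I4 with children ['I1', 'I3', 'U']
    internal I1 with children ['R', 'I0']
      leaf 'R' → 'R'
      internal I0 with children ['S', 'C']
        leaf 'S' → 'S'
        leaf 'C' → 'C'
      → '(S,C)'
    → '(R,(S,C))'
    internal I3 with children ['G', 'N', 'B', 'I2']
      leaf 'G' → 'G'
      leaf 'N' → 'N'
      leaf 'B' → 'B'
      internal I2 with children ['J', 'K']
        leaf 'J' → 'J'
        leaf 'K' → 'K'
      → '(J,K)'
    → '(G,N,B,(J,K))'
    leaf 'U' → 'U'
  → '((R,(S,C)),(G,N,B,(J,K)),U)'
→ '(M,((R,(S,C)),(G,N,B,(J,K)),U))'
Final: (M,((R,(S,C)),(G,N,B,(J,K)),U));

Answer: (M,((R,(S,C)),(G,N,B,(J,K)),U));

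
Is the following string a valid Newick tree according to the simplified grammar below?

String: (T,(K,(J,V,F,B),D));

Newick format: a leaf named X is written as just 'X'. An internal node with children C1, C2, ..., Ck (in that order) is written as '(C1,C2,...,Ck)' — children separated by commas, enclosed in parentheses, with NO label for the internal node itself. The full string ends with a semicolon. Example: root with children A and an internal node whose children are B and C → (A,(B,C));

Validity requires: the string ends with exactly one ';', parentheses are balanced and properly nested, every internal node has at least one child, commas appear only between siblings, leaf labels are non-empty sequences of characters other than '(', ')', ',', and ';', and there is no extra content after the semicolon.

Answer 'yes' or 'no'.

Answer: yes

Derivation:
Input: (T,(K,(J,V,F,B),D));
Paren balance: 3 '(' vs 3 ')' OK
Ends with single ';': True
Full parse: OK
Valid: True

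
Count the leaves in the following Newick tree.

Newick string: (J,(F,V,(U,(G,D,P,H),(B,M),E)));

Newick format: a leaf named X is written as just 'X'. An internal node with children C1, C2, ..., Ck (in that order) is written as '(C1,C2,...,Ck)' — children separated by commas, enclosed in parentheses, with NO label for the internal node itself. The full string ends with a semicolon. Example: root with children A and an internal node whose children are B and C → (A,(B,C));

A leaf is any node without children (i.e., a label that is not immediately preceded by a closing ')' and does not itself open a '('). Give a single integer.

Newick: (J,(F,V,(U,(G,D,P,H),(B,M),E)));
Scan left-to-right; a leaf is any maximal label run not followed by '(':
  pos 1: leaf 'J' → count = 1
  pos 4: leaf 'F' → count = 2
  pos 6: leaf 'V' → count = 3
  pos 9: leaf 'U' → count = 4
  pos 12: leaf 'G' → count = 5
  pos 14: leaf 'D' → count = 6
  pos 16: leaf 'P' → count = 7
  pos 18: leaf 'H' → count = 8
  pos 22: leaf 'B' → count = 9
  pos 24: leaf 'M' → count = 10
  pos 27: leaf 'E' → count = 11
Total leaves: 11

Answer: 11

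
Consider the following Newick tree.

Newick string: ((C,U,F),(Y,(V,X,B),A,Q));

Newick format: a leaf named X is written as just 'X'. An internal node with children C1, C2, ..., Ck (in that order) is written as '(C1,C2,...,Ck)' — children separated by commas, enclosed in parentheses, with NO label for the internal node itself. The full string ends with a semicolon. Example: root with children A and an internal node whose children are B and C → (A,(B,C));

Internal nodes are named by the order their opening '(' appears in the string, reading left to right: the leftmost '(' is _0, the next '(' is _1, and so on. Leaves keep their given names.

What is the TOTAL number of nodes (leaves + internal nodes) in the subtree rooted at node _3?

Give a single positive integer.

Newick: ((C,U,F),(Y,(V,X,B),A,Q));
Locate _3: it is the '(' at position 12 (the 4th '(' reading left to right).
Query: subtree rooted at _3
_3: subtree_size = 1 + 3
  V: subtree_size = 1 + 0
  X: subtree_size = 1 + 0
  B: subtree_size = 1 + 0
Total subtree size of _3: 4

Answer: 4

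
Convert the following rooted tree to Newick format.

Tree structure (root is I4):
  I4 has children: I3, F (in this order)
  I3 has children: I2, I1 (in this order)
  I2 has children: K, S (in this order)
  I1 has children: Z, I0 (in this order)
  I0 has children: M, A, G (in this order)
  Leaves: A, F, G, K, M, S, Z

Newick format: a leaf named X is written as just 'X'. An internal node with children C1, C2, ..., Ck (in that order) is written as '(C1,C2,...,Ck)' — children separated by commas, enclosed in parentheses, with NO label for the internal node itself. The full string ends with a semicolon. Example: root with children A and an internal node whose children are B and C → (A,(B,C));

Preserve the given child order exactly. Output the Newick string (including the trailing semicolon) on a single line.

internal I4 with children ['I3', 'F']
  internal I3 with children ['I2', 'I1']
    internal I2 with children ['K', 'S']
      leaf 'K' → 'K'
      leaf 'S' → 'S'
    → '(K,S)'
    internal I1 with children ['Z', 'I0']
      leaf 'Z' → 'Z'
      internal I0 with children ['M', 'A', 'G']
        leaf 'M' → 'M'
        leaf 'A' → 'A'
        leaf 'G' → 'G'
      → '(M,A,G)'
    → '(Z,(M,A,G))'
  → '((K,S),(Z,(M,A,G)))'
  leaf 'F' → 'F'
→ '(((K,S),(Z,(M,A,G))),F)'
Final: (((K,S),(Z,(M,A,G))),F);

Answer: (((K,S),(Z,(M,A,G))),F);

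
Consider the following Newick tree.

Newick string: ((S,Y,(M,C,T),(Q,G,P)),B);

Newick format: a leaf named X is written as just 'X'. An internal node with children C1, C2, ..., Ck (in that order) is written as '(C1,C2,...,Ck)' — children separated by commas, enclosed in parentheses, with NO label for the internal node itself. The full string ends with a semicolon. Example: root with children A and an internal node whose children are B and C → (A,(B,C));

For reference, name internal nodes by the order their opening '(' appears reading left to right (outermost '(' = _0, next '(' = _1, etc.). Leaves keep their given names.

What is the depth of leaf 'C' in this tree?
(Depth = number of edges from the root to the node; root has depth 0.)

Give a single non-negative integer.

Newick: ((S,Y,(M,C,T),(Q,G,P)),B);
Naming internals by '(' encounter order: outermost '(' = _0, next = _1, ...
Query node: C
Path from root: _0 -> _1 -> _2 -> C
Depth of C: 3 (number of edges from root)

Answer: 3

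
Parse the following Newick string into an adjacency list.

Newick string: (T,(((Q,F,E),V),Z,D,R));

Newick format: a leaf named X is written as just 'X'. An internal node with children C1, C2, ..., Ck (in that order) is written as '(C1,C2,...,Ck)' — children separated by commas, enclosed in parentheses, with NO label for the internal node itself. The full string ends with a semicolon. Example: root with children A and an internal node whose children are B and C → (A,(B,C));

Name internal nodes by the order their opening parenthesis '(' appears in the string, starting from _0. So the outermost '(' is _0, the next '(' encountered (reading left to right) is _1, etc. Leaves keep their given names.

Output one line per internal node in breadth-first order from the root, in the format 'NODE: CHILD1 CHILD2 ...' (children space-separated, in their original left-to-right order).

Input: (T,(((Q,F,E),V),Z,D,R));
Scanning left-to-right, naming '(' by encounter order:
  pos 0: '(' -> open internal node _0 (depth 1)
  pos 3: '(' -> open internal node _1 (depth 2)
  pos 4: '(' -> open internal node _2 (depth 3)
  pos 5: '(' -> open internal node _3 (depth 4)
  pos 11: ')' -> close internal node _3 (now at depth 3)
  pos 14: ')' -> close internal node _2 (now at depth 2)
  pos 21: ')' -> close internal node _1 (now at depth 1)
  pos 22: ')' -> close internal node _0 (now at depth 0)
Total internal nodes: 4
BFS adjacency from root:
  _0: T _1
  _1: _2 Z D R
  _2: _3 V
  _3: Q F E

Answer: _0: T _1
_1: _2 Z D R
_2: _3 V
_3: Q F E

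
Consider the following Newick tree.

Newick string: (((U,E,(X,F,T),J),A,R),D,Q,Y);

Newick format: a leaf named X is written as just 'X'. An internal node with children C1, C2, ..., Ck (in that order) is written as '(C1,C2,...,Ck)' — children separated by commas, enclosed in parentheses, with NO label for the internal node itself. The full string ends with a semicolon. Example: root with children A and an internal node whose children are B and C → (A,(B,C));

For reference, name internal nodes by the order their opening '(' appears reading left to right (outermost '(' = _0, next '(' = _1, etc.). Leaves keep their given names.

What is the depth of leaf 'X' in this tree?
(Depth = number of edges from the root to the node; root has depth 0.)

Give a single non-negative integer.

Newick: (((U,E,(X,F,T),J),A,R),D,Q,Y);
Naming internals by '(' encounter order: outermost '(' = _0, next = _1, ...
Query node: X
Path from root: _0 -> _1 -> _2 -> _3 -> X
Depth of X: 4 (number of edges from root)

Answer: 4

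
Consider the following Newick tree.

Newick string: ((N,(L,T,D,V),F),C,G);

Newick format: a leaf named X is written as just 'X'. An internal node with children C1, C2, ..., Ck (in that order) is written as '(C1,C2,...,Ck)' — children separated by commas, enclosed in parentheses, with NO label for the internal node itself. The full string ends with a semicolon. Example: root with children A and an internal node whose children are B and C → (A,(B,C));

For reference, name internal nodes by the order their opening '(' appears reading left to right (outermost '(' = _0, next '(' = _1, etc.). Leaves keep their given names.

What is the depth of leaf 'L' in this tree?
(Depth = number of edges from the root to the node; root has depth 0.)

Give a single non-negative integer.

Answer: 3

Derivation:
Newick: ((N,(L,T,D,V),F),C,G);
Naming internals by '(' encounter order: outermost '(' = _0, next = _1, ...
Query node: L
Path from root: _0 -> _1 -> _2 -> L
Depth of L: 3 (number of edges from root)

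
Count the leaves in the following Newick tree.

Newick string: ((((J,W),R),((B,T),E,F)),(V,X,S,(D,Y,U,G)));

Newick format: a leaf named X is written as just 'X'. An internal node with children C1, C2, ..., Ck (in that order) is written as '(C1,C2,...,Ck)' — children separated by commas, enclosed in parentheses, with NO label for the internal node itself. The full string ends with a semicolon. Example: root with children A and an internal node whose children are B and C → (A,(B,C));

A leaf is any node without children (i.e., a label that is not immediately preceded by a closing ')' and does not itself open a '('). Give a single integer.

Newick: ((((J,W),R),((B,T),E,F)),(V,X,S,(D,Y,U,G)));
Scan left-to-right; a leaf is any maximal label run not followed by '(':
  pos 4: leaf 'J' → count = 1
  pos 6: leaf 'W' → count = 2
  pos 9: leaf 'R' → count = 3
  pos 14: leaf 'B' → count = 4
  pos 16: leaf 'T' → count = 5
  pos 19: leaf 'E' → count = 6
  pos 21: leaf 'F' → count = 7
  pos 26: leaf 'V' → count = 8
  pos 28: leaf 'X' → count = 9
  pos 30: leaf 'S' → count = 10
  pos 33: leaf 'D' → count = 11
  pos 35: leaf 'Y' → count = 12
  pos 37: leaf 'U' → count = 13
  pos 39: leaf 'G' → count = 14
Total leaves: 14

Answer: 14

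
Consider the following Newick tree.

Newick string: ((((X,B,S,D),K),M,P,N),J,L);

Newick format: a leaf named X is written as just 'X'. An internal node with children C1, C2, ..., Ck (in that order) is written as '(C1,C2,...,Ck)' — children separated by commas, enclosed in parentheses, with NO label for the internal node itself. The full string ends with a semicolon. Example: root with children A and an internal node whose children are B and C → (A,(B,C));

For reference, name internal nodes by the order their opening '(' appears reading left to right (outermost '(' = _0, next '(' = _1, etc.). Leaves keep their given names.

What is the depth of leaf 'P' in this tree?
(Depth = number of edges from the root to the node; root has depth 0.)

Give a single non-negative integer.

Answer: 2

Derivation:
Newick: ((((X,B,S,D),K),M,P,N),J,L);
Naming internals by '(' encounter order: outermost '(' = _0, next = _1, ...
Query node: P
Path from root: _0 -> _1 -> P
Depth of P: 2 (number of edges from root)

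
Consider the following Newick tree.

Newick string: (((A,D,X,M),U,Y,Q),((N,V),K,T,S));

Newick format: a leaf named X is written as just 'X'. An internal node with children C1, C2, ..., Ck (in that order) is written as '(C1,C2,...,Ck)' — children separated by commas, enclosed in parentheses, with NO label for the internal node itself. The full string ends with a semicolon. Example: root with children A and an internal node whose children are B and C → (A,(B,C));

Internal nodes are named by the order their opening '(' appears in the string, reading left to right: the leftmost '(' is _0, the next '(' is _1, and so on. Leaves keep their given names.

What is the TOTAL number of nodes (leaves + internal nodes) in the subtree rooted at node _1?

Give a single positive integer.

Answer: 9

Derivation:
Newick: (((A,D,X,M),U,Y,Q),((N,V),K,T,S));
Locate _1: it is the '(' at position 1 (the 2nd '(' reading left to right).
Query: subtree rooted at _1
_1: subtree_size = 1 + 8
  _2: subtree_size = 1 + 4
    A: subtree_size = 1 + 0
    D: subtree_size = 1 + 0
    X: subtree_size = 1 + 0
    M: subtree_size = 1 + 0
  U: subtree_size = 1 + 0
  Y: subtree_size = 1 + 0
  Q: subtree_size = 1 + 0
Total subtree size of _1: 9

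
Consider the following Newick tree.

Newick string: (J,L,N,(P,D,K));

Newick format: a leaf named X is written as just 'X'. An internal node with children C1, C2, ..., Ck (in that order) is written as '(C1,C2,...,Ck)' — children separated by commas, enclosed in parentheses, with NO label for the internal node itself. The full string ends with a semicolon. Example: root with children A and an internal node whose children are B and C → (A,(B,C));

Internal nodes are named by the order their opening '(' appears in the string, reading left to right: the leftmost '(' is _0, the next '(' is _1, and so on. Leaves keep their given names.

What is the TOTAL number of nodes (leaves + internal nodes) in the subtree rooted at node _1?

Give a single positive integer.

Answer: 4

Derivation:
Newick: (J,L,N,(P,D,K));
Locate _1: it is the '(' at position 7 (the 2nd '(' reading left to right).
Query: subtree rooted at _1
_1: subtree_size = 1 + 3
  P: subtree_size = 1 + 0
  D: subtree_size = 1 + 0
  K: subtree_size = 1 + 0
Total subtree size of _1: 4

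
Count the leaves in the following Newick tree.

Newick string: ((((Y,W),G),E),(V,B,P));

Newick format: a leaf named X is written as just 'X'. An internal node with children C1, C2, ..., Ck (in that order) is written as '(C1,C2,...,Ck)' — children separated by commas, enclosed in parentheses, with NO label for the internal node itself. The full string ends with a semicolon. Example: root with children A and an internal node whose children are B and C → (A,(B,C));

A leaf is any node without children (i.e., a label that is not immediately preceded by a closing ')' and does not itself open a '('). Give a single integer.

Newick: ((((Y,W),G),E),(V,B,P));
Scan left-to-right; a leaf is any maximal label run not followed by '(':
  pos 4: leaf 'Y' → count = 1
  pos 6: leaf 'W' → count = 2
  pos 9: leaf 'G' → count = 3
  pos 12: leaf 'E' → count = 4
  pos 16: leaf 'V' → count = 5
  pos 18: leaf 'B' → count = 6
  pos 20: leaf 'P' → count = 7
Total leaves: 7

Answer: 7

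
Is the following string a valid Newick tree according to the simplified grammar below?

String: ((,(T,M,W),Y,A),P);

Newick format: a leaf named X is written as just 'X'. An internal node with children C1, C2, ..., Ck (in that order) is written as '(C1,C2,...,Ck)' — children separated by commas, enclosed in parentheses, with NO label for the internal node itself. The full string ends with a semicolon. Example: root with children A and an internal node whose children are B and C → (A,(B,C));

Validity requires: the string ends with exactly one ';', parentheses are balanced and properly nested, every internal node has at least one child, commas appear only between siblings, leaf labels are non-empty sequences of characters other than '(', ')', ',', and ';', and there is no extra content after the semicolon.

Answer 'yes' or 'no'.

Input: ((,(T,M,W),Y,A),P);
Paren balance: 3 '(' vs 3 ')' OK
Ends with single ';': True
Full parse: FAILS (empty leaf label at pos 2)
Valid: False

Answer: no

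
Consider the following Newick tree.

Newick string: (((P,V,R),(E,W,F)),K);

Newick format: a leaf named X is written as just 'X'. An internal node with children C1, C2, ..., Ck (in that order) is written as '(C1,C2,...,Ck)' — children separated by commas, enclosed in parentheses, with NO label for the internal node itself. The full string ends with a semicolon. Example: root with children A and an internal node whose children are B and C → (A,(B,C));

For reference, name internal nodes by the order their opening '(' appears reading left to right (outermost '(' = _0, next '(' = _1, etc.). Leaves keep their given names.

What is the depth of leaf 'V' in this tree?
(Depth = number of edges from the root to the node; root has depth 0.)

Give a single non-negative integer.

Newick: (((P,V,R),(E,W,F)),K);
Naming internals by '(' encounter order: outermost '(' = _0, next = _1, ...
Query node: V
Path from root: _0 -> _1 -> _2 -> V
Depth of V: 3 (number of edges from root)

Answer: 3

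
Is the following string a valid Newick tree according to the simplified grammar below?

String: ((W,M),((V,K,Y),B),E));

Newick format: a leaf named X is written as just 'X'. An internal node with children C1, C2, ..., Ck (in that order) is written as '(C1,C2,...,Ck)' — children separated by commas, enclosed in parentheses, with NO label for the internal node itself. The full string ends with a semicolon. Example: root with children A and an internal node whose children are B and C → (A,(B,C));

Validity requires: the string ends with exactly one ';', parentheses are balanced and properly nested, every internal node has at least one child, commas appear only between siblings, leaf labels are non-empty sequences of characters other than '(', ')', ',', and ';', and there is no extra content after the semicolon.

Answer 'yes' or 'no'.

Answer: no

Derivation:
Input: ((W,M),((V,K,Y),B),E));
Paren balance: 4 '(' vs 5 ')' MISMATCH
Ends with single ';': True
Full parse: FAILS (extra content after tree at pos 21)
Valid: False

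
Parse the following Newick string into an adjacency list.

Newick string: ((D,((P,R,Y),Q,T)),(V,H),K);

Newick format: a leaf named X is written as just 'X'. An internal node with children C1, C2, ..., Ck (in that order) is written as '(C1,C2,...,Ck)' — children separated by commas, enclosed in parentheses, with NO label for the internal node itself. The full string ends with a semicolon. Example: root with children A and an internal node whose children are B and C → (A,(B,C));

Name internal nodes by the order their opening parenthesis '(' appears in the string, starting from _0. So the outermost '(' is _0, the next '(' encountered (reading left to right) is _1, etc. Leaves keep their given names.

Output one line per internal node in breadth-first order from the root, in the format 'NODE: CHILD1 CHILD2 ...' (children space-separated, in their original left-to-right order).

Answer: _0: _1 _4 K
_1: D _2
_4: V H
_2: _3 Q T
_3: P R Y

Derivation:
Input: ((D,((P,R,Y),Q,T)),(V,H),K);
Scanning left-to-right, naming '(' by encounter order:
  pos 0: '(' -> open internal node _0 (depth 1)
  pos 1: '(' -> open internal node _1 (depth 2)
  pos 4: '(' -> open internal node _2 (depth 3)
  pos 5: '(' -> open internal node _3 (depth 4)
  pos 11: ')' -> close internal node _3 (now at depth 3)
  pos 16: ')' -> close internal node _2 (now at depth 2)
  pos 17: ')' -> close internal node _1 (now at depth 1)
  pos 19: '(' -> open internal node _4 (depth 2)
  pos 23: ')' -> close internal node _4 (now at depth 1)
  pos 26: ')' -> close internal node _0 (now at depth 0)
Total internal nodes: 5
BFS adjacency from root:
  _0: _1 _4 K
  _1: D _2
  _4: V H
  _2: _3 Q T
  _3: P R Y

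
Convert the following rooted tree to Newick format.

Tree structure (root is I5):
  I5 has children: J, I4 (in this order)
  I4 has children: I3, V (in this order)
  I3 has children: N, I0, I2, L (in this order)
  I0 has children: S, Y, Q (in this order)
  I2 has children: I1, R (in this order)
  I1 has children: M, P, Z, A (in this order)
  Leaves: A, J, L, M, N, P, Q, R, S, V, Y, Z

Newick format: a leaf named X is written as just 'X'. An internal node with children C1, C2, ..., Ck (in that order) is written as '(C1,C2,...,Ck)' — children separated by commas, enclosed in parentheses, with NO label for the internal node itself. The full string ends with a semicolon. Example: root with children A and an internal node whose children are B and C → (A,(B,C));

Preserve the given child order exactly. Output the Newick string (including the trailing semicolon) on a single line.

Answer: (J,((N,(S,Y,Q),((M,P,Z,A),R),L),V));

Derivation:
internal I5 with children ['J', 'I4']
  leaf 'J' → 'J'
  internal I4 with children ['I3', 'V']
    internal I3 with children ['N', 'I0', 'I2', 'L']
      leaf 'N' → 'N'
      internal I0 with children ['S', 'Y', 'Q']
        leaf 'S' → 'S'
        leaf 'Y' → 'Y'
        leaf 'Q' → 'Q'
      → '(S,Y,Q)'
      internal I2 with children ['I1', 'R']
        internal I1 with children ['M', 'P', 'Z', 'A']
          leaf 'M' → 'M'
          leaf 'P' → 'P'
          leaf 'Z' → 'Z'
          leaf 'A' → 'A'
        → '(M,P,Z,A)'
        leaf 'R' → 'R'
      → '((M,P,Z,A),R)'
      leaf 'L' → 'L'
    → '(N,(S,Y,Q),((M,P,Z,A),R),L)'
    leaf 'V' → 'V'
  → '((N,(S,Y,Q),((M,P,Z,A),R),L),V)'
→ '(J,((N,(S,Y,Q),((M,P,Z,A),R),L),V))'
Final: (J,((N,(S,Y,Q),((M,P,Z,A),R),L),V));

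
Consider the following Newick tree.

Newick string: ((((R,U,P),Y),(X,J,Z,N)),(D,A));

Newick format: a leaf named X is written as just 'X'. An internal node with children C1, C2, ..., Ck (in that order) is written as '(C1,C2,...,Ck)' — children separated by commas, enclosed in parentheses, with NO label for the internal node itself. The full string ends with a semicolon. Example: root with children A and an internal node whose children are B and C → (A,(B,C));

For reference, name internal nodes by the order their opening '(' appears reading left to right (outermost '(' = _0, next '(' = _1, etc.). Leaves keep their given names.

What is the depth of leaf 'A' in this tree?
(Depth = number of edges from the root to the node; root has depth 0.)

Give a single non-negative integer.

Answer: 2

Derivation:
Newick: ((((R,U,P),Y),(X,J,Z,N)),(D,A));
Naming internals by '(' encounter order: outermost '(' = _0, next = _1, ...
Query node: A
Path from root: _0 -> _5 -> A
Depth of A: 2 (number of edges from root)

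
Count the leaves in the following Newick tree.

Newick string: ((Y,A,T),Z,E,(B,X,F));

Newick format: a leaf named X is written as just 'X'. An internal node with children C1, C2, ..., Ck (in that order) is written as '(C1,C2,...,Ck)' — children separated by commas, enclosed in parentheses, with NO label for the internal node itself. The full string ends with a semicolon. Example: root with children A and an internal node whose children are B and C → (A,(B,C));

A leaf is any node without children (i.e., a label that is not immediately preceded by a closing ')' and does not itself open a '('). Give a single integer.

Newick: ((Y,A,T),Z,E,(B,X,F));
Scan left-to-right; a leaf is any maximal label run not followed by '(':
  pos 2: leaf 'Y' → count = 1
  pos 4: leaf 'A' → count = 2
  pos 6: leaf 'T' → count = 3
  pos 9: leaf 'Z' → count = 4
  pos 11: leaf 'E' → count = 5
  pos 14: leaf 'B' → count = 6
  pos 16: leaf 'X' → count = 7
  pos 18: leaf 'F' → count = 8
Total leaves: 8

Answer: 8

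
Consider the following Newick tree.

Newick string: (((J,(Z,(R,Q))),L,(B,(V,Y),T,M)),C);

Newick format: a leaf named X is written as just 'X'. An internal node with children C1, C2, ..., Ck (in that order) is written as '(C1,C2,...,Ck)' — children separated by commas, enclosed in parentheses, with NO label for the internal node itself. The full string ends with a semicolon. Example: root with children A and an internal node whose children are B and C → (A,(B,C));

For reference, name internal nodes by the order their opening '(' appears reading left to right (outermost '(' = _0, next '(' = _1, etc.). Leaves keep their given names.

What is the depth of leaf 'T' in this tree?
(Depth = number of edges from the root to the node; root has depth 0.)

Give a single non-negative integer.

Newick: (((J,(Z,(R,Q))),L,(B,(V,Y),T,M)),C);
Naming internals by '(' encounter order: outermost '(' = _0, next = _1, ...
Query node: T
Path from root: _0 -> _1 -> _5 -> T
Depth of T: 3 (number of edges from root)

Answer: 3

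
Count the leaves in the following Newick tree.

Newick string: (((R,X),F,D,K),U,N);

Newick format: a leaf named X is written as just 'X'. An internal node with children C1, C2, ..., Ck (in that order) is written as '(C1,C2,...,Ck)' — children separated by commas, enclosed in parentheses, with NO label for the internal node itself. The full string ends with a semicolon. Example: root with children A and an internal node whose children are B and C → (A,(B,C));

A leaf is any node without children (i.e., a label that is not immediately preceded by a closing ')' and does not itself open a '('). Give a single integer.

Answer: 7

Derivation:
Newick: (((R,X),F,D,K),U,N);
Scan left-to-right; a leaf is any maximal label run not followed by '(':
  pos 3: leaf 'R' → count = 1
  pos 5: leaf 'X' → count = 2
  pos 8: leaf 'F' → count = 3
  pos 10: leaf 'D' → count = 4
  pos 12: leaf 'K' → count = 5
  pos 15: leaf 'U' → count = 6
  pos 17: leaf 'N' → count = 7
Total leaves: 7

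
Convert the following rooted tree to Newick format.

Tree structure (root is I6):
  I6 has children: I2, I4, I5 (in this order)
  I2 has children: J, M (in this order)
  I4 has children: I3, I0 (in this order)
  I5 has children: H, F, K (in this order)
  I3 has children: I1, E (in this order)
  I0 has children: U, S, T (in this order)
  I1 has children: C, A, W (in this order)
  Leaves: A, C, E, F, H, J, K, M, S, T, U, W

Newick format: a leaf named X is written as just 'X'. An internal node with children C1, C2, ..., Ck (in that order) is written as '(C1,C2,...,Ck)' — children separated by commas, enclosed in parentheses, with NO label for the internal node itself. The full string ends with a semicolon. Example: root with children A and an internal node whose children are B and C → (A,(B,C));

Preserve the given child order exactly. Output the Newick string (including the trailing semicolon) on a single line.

internal I6 with children ['I2', 'I4', 'I5']
  internal I2 with children ['J', 'M']
    leaf 'J' → 'J'
    leaf 'M' → 'M'
  → '(J,M)'
  internal I4 with children ['I3', 'I0']
    internal I3 with children ['I1', 'E']
      internal I1 with children ['C', 'A', 'W']
        leaf 'C' → 'C'
        leaf 'A' → 'A'
        leaf 'W' → 'W'
      → '(C,A,W)'
      leaf 'E' → 'E'
    → '((C,A,W),E)'
    internal I0 with children ['U', 'S', 'T']
      leaf 'U' → 'U'
      leaf 'S' → 'S'
      leaf 'T' → 'T'
    → '(U,S,T)'
  → '(((C,A,W),E),(U,S,T))'
  internal I5 with children ['H', 'F', 'K']
    leaf 'H' → 'H'
    leaf 'F' → 'F'
    leaf 'K' → 'K'
  → '(H,F,K)'
→ '((J,M),(((C,A,W),E),(U,S,T)),(H,F,K))'
Final: ((J,M),(((C,A,W),E),(U,S,T)),(H,F,K));

Answer: ((J,M),(((C,A,W),E),(U,S,T)),(H,F,K));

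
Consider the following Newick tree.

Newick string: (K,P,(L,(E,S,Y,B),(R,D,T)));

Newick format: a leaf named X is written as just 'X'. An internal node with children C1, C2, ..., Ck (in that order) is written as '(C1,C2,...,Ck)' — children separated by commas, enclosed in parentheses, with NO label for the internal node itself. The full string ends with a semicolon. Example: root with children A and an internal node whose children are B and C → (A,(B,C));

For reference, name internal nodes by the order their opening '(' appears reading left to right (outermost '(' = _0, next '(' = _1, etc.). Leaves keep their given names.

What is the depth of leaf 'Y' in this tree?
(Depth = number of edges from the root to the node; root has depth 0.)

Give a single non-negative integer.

Newick: (K,P,(L,(E,S,Y,B),(R,D,T)));
Naming internals by '(' encounter order: outermost '(' = _0, next = _1, ...
Query node: Y
Path from root: _0 -> _1 -> _2 -> Y
Depth of Y: 3 (number of edges from root)

Answer: 3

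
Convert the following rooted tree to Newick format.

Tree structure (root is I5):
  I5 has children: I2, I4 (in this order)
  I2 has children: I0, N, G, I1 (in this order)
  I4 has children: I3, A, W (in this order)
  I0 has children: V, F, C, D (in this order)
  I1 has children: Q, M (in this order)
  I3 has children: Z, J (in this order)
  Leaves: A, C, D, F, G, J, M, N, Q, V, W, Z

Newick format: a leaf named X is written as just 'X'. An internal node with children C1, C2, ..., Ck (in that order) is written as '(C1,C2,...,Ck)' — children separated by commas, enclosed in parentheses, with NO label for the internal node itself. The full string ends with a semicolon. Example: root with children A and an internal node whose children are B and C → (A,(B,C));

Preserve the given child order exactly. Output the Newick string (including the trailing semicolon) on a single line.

Answer: (((V,F,C,D),N,G,(Q,M)),((Z,J),A,W));

Derivation:
internal I5 with children ['I2', 'I4']
  internal I2 with children ['I0', 'N', 'G', 'I1']
    internal I0 with children ['V', 'F', 'C', 'D']
      leaf 'V' → 'V'
      leaf 'F' → 'F'
      leaf 'C' → 'C'
      leaf 'D' → 'D'
    → '(V,F,C,D)'
    leaf 'N' → 'N'
    leaf 'G' → 'G'
    internal I1 with children ['Q', 'M']
      leaf 'Q' → 'Q'
      leaf 'M' → 'M'
    → '(Q,M)'
  → '((V,F,C,D),N,G,(Q,M))'
  internal I4 with children ['I3', 'A', 'W']
    internal I3 with children ['Z', 'J']
      leaf 'Z' → 'Z'
      leaf 'J' → 'J'
    → '(Z,J)'
    leaf 'A' → 'A'
    leaf 'W' → 'W'
  → '((Z,J),A,W)'
→ '(((V,F,C,D),N,G,(Q,M)),((Z,J),A,W))'
Final: (((V,F,C,D),N,G,(Q,M)),((Z,J),A,W));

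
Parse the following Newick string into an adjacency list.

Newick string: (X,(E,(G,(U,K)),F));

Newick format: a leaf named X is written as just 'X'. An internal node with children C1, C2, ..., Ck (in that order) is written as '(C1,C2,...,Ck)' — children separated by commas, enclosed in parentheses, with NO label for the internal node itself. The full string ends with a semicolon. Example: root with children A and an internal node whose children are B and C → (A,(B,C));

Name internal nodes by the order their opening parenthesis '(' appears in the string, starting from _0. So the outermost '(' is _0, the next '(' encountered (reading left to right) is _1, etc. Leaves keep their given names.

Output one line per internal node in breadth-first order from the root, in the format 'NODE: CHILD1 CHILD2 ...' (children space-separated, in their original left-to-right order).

Answer: _0: X _1
_1: E _2 F
_2: G _3
_3: U K

Derivation:
Input: (X,(E,(G,(U,K)),F));
Scanning left-to-right, naming '(' by encounter order:
  pos 0: '(' -> open internal node _0 (depth 1)
  pos 3: '(' -> open internal node _1 (depth 2)
  pos 6: '(' -> open internal node _2 (depth 3)
  pos 9: '(' -> open internal node _3 (depth 4)
  pos 13: ')' -> close internal node _3 (now at depth 3)
  pos 14: ')' -> close internal node _2 (now at depth 2)
  pos 17: ')' -> close internal node _1 (now at depth 1)
  pos 18: ')' -> close internal node _0 (now at depth 0)
Total internal nodes: 4
BFS adjacency from root:
  _0: X _1
  _1: E _2 F
  _2: G _3
  _3: U K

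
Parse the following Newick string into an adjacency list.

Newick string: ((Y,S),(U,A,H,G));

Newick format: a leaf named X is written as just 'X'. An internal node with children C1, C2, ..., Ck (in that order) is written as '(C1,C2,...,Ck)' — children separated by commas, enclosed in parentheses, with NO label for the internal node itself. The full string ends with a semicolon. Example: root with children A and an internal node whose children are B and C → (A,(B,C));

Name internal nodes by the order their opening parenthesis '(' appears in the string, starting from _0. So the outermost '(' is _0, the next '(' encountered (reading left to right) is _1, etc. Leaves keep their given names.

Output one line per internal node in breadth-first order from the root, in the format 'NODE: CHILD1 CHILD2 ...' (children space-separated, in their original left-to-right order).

Answer: _0: _1 _2
_1: Y S
_2: U A H G

Derivation:
Input: ((Y,S),(U,A,H,G));
Scanning left-to-right, naming '(' by encounter order:
  pos 0: '(' -> open internal node _0 (depth 1)
  pos 1: '(' -> open internal node _1 (depth 2)
  pos 5: ')' -> close internal node _1 (now at depth 1)
  pos 7: '(' -> open internal node _2 (depth 2)
  pos 15: ')' -> close internal node _2 (now at depth 1)
  pos 16: ')' -> close internal node _0 (now at depth 0)
Total internal nodes: 3
BFS adjacency from root:
  _0: _1 _2
  _1: Y S
  _2: U A H G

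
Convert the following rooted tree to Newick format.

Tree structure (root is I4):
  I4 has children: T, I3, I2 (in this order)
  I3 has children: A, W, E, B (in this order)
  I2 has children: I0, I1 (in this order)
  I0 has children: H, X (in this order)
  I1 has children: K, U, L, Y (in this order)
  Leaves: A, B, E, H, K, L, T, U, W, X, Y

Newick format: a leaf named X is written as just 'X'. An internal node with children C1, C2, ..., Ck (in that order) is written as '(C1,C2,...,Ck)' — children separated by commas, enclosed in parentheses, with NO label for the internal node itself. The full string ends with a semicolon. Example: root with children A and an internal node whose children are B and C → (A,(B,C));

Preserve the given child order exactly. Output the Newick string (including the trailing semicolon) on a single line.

Answer: (T,(A,W,E,B),((H,X),(K,U,L,Y)));

Derivation:
internal I4 with children ['T', 'I3', 'I2']
  leaf 'T' → 'T'
  internal I3 with children ['A', 'W', 'E', 'B']
    leaf 'A' → 'A'
    leaf 'W' → 'W'
    leaf 'E' → 'E'
    leaf 'B' → 'B'
  → '(A,W,E,B)'
  internal I2 with children ['I0', 'I1']
    internal I0 with children ['H', 'X']
      leaf 'H' → 'H'
      leaf 'X' → 'X'
    → '(H,X)'
    internal I1 with children ['K', 'U', 'L', 'Y']
      leaf 'K' → 'K'
      leaf 'U' → 'U'
      leaf 'L' → 'L'
      leaf 'Y' → 'Y'
    → '(K,U,L,Y)'
  → '((H,X),(K,U,L,Y))'
→ '(T,(A,W,E,B),((H,X),(K,U,L,Y)))'
Final: (T,(A,W,E,B),((H,X),(K,U,L,Y)));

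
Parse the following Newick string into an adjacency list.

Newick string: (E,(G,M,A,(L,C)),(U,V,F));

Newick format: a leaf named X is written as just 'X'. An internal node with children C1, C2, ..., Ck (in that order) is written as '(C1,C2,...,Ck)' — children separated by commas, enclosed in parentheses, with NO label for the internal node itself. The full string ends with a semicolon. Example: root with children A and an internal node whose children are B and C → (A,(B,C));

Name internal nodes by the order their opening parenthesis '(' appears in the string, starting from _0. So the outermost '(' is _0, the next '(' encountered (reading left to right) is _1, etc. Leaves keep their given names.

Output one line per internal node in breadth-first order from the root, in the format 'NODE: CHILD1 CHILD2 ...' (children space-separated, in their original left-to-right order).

Answer: _0: E _1 _3
_1: G M A _2
_3: U V F
_2: L C

Derivation:
Input: (E,(G,M,A,(L,C)),(U,V,F));
Scanning left-to-right, naming '(' by encounter order:
  pos 0: '(' -> open internal node _0 (depth 1)
  pos 3: '(' -> open internal node _1 (depth 2)
  pos 10: '(' -> open internal node _2 (depth 3)
  pos 14: ')' -> close internal node _2 (now at depth 2)
  pos 15: ')' -> close internal node _1 (now at depth 1)
  pos 17: '(' -> open internal node _3 (depth 2)
  pos 23: ')' -> close internal node _3 (now at depth 1)
  pos 24: ')' -> close internal node _0 (now at depth 0)
Total internal nodes: 4
BFS adjacency from root:
  _0: E _1 _3
  _1: G M A _2
  _3: U V F
  _2: L C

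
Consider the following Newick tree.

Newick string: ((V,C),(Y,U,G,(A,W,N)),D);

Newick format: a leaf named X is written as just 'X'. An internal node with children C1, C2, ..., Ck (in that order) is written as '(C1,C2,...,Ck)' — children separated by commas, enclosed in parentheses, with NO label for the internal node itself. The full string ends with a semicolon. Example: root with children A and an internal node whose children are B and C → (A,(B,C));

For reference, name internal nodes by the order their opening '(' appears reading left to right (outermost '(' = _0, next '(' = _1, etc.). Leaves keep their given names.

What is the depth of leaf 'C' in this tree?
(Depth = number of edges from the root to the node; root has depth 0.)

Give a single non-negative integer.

Newick: ((V,C),(Y,U,G,(A,W,N)),D);
Naming internals by '(' encounter order: outermost '(' = _0, next = _1, ...
Query node: C
Path from root: _0 -> _1 -> C
Depth of C: 2 (number of edges from root)

Answer: 2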